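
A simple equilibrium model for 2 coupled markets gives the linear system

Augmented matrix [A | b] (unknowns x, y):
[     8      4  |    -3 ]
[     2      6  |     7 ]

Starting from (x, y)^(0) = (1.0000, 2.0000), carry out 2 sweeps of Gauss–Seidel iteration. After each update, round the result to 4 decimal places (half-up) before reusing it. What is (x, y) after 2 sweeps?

Iteration 1:
  x = (-3 - (4)·2.0000) / (8) = -1.3750
  y = (7 - (2)·-1.3750) / (6) = 1.6250
Iteration 2:
  x = (-3 - (4)·1.6250) / (8) = -1.1875
  y = (7 - (2)·-1.1875) / (6) = 1.5625

(-1.1875, 1.5625)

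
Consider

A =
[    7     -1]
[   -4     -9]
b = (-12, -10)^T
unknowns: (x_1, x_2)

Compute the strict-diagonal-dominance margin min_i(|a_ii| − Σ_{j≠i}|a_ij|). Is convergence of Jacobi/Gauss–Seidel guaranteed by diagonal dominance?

row 1: |7| − (1) = 6
row 2: |-9| − (4) = 5
minimum over rows = 5 → strictly diagonally dominant (convergence guaranteed)

5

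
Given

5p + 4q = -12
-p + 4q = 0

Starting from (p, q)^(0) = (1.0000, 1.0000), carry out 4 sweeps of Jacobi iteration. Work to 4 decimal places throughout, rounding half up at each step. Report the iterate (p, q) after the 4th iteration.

(-1.8800, -0.4400)

Iteration 1:
  p = (-12 - (4)·1.0000) / (5) = -3.2000
  q = (0 - (-1)·1.0000) / (4) = 0.2500
Iteration 2:
  p = (-12 - (4)·0.2500) / (5) = -2.6000
  q = (0 - (-1)·-3.2000) / (4) = -0.8000
Iteration 3:
  p = (-12 - (4)·-0.8000) / (5) = -1.7600
  q = (0 - (-1)·-2.6000) / (4) = -0.6500
Iteration 4:
  p = (-12 - (4)·-0.6500) / (5) = -1.8800
  q = (0 - (-1)·-1.7600) / (4) = -0.4400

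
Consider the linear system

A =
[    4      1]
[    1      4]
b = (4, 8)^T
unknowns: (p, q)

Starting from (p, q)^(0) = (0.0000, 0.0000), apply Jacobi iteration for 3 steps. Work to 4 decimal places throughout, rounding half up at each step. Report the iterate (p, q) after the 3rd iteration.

(0.5625, 1.8750)

Iteration 1:
  p = (4 - (1)·0.0000) / (4) = 1.0000
  q = (8 - (1)·0.0000) / (4) = 2.0000
Iteration 2:
  p = (4 - (1)·2.0000) / (4) = 0.5000
  q = (8 - (1)·1.0000) / (4) = 1.7500
Iteration 3:
  p = (4 - (1)·1.7500) / (4) = 0.5625
  q = (8 - (1)·0.5000) / (4) = 1.8750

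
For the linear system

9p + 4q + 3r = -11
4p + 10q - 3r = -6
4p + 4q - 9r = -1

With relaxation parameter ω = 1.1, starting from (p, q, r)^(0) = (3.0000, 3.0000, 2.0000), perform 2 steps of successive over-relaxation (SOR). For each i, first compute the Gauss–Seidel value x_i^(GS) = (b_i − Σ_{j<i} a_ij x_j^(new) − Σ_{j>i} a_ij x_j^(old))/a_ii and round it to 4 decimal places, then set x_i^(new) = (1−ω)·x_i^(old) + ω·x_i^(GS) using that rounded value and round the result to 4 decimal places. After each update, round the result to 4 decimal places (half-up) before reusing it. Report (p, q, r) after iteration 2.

Iteration 1:
  p: GS value = (-11 - (4)·3.0000 - (3)·2.0000) / (9) = -3.2222;  p ← (1−ω)·3.0000 + ω·-3.2222 = -3.8444
  q: GS value = (-6 - (4)·-3.8444 - (-3)·2.0000) / (10) = 1.5378;  q ← (1−ω)·3.0000 + ω·1.5378 = 1.3916
  r: GS value = (-1 - (4)·-3.8444 - (4)·1.3916) / (-9) = -0.9790;  r ← (1−ω)·2.0000 + ω·-0.9790 = -1.2769
Iteration 2:
  p: GS value = (-11 - (4)·1.3916 - (3)·-1.2769) / (9) = -1.4151;  p ← (1−ω)·-3.8444 + ω·-1.4151 = -1.1722
  q: GS value = (-6 - (4)·-1.1722 - (-3)·-1.2769) / (10) = -0.5142;  q ← (1−ω)·1.3916 + ω·-0.5142 = -0.7048
  r: GS value = (-1 - (4)·-1.1722 - (4)·-0.7048) / (-9) = -0.7231;  r ← (1−ω)·-1.2769 + ω·-0.7231 = -0.6677

(-1.1722, -0.7048, -0.6677)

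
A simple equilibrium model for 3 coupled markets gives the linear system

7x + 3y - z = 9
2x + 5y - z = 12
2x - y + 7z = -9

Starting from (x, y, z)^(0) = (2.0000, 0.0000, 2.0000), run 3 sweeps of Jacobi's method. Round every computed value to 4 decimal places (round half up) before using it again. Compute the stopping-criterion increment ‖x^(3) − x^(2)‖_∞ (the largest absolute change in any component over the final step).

Iteration 1:
  x = (9 - (3)·0.0000 - (-1)·2.0000) / (7) = 1.5714
  y = (12 - (2)·2.0000 - (-1)·2.0000) / (5) = 2.0000
  z = (-9 - (2)·2.0000 - (-1)·0.0000) / (7) = -1.8571
Iteration 2:
  x = (9 - (3)·2.0000 - (-1)·-1.8571) / (7) = 0.1633
  y = (12 - (2)·1.5714 - (-1)·-1.8571) / (5) = 1.4000
  z = (-9 - (2)·1.5714 - (-1)·2.0000) / (7) = -1.4490
Iteration 3:
  x = (9 - (3)·1.4000 - (-1)·-1.4490) / (7) = 0.4787
  y = (12 - (2)·0.1633 - (-1)·-1.4490) / (5) = 2.0449
  z = (-9 - (2)·0.1633 - (-1)·1.4000) / (7) = -1.1324
Change: (0.3154, 0.6449, 0.3166) → max |·| = 0.6449

0.6449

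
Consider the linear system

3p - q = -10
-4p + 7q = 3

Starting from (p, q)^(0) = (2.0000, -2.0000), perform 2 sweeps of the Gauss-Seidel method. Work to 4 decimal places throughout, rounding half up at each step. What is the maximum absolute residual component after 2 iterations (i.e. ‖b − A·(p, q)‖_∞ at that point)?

Iteration 1:
  p = (-10 - (-1)·-2.0000) / (3) = -4.0000
  q = (3 - (-4)·-4.0000) / (7) = -1.8571
Iteration 2:
  p = (-10 - (-1)·-1.8571) / (3) = -3.9524
  q = (3 - (-4)·-3.9524) / (7) = -1.8299
Residual b − A·x = (0.0273, -0.0003); ∞-norm = 0.0273

0.0273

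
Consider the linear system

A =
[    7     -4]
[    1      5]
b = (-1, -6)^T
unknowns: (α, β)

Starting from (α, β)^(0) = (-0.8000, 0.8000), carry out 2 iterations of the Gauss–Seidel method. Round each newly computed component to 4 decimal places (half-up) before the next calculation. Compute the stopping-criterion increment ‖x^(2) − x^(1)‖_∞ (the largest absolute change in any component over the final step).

1.1788

Iteration 1:
  α = (-1 - (-4)·0.8000) / (7) = 0.3143
  β = (-6 - (1)·0.3143) / (5) = -1.2629
Iteration 2:
  α = (-1 - (-4)·-1.2629) / (7) = -0.8645
  β = (-6 - (1)·-0.8645) / (5) = -1.0271
Change: (-1.1788, 0.2358) → max |·| = 1.1788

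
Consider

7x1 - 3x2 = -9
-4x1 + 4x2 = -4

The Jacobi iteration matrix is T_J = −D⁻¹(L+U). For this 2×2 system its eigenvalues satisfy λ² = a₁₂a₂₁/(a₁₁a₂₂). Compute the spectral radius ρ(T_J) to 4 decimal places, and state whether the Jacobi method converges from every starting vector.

a₁₂a₂₁/(a₁₁a₂₂) = (-3)·(-4) / ((7)·(4)) = 0.428571
ρ = √|0.428571| = √0.428571 = 0.6547
ρ < 1, so Jacobi converges

0.6547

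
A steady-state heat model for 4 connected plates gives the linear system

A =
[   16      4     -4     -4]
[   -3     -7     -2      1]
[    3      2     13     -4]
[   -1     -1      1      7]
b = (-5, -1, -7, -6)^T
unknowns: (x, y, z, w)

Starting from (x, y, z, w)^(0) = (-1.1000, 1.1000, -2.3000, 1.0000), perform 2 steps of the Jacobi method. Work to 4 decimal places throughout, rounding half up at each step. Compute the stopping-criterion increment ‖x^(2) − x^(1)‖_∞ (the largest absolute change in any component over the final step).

0.9141

Iteration 1:
  x = (-5 - (4)·1.1000 - (-4)·-2.3000 - (-4)·1.0000) / (16) = -0.9125
  y = (-1 - (-3)·-1.1000 - (-2)·-2.3000 - (1)·1.0000) / (-7) = 1.4143
  z = (-7 - (3)·-1.1000 - (2)·1.1000 - (-4)·1.0000) / (13) = -0.1462
  w = (-6 - (-1)·-1.1000 - (-1)·1.1000 - (1)·-2.3000) / (7) = -0.5286
Iteration 2:
  x = (-5 - (4)·1.4143 - (-4)·-0.1462 - (-4)·-0.5286) / (16) = -0.8348
  y = (-1 - (-3)·-0.9125 - (-2)·-0.1462 - (1)·-0.5286) / (-7) = 0.5002
  z = (-7 - (3)·-0.9125 - (2)·1.4143 - (-4)·-0.5286) / (13) = -0.7081
  w = (-6 - (-1)·-0.9125 - (-1)·1.4143 - (1)·-0.1462) / (7) = -0.7646
Change: (0.0777, -0.9141, -0.5619, -0.2360) → max |·| = 0.9141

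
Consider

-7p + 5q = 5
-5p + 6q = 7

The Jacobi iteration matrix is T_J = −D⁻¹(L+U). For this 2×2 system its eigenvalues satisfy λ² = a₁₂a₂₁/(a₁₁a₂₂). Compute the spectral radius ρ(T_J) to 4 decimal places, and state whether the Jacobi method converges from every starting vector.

0.7715

a₁₂a₂₁/(a₁₁a₂₂) = (5)·(-5) / ((-7)·(6)) = 0.595238
ρ = √|0.595238| = √0.595238 = 0.7715
ρ < 1, so Jacobi converges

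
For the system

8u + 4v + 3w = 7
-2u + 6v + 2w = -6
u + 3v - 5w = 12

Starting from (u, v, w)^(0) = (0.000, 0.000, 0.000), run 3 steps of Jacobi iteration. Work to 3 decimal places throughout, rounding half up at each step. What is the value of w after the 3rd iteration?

-1.890

Iteration 1:
  u = (7 - (4)·0.000 - (3)·0.000) / (8) = 0.875
  v = (-6 - (-2)·0.000 - (2)·0.000) / (6) = -1.000
  w = (12 - (1)·0.000 - (3)·0.000) / (-5) = -2.400
Iteration 2:
  u = (7 - (4)·-1.000 - (3)·-2.400) / (8) = 2.275
  v = (-6 - (-2)·0.875 - (2)·-2.400) / (6) = 0.092
  w = (12 - (1)·0.875 - (3)·-1.000) / (-5) = -2.825
Iteration 3:
  u = (7 - (4)·0.092 - (3)·-2.825) / (8) = 1.888
  v = (-6 - (-2)·2.275 - (2)·-2.825) / (6) = 0.700
  w = (12 - (1)·2.275 - (3)·0.092) / (-5) = -1.890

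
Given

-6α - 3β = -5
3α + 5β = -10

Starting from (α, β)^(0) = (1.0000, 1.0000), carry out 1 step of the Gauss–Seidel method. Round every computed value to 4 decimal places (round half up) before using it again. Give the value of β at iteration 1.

-2.2000

Iteration 1:
  α = (-5 - (-3)·1.0000) / (-6) = 0.3333
  β = (-10 - (3)·0.3333) / (5) = -2.2000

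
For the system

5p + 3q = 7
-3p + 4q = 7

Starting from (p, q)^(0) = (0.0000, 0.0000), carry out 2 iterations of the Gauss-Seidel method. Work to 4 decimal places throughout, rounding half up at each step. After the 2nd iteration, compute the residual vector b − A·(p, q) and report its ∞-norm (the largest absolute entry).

3.7800

Iteration 1:
  p = (7 - (3)·0.0000) / (5) = 1.4000
  q = (7 - (-3)·1.4000) / (4) = 2.8000
Iteration 2:
  p = (7 - (3)·2.8000) / (5) = -0.2800
  q = (7 - (-3)·-0.2800) / (4) = 1.5400
Residual b − A·x = (3.7800, 0.0000); ∞-norm = 3.7800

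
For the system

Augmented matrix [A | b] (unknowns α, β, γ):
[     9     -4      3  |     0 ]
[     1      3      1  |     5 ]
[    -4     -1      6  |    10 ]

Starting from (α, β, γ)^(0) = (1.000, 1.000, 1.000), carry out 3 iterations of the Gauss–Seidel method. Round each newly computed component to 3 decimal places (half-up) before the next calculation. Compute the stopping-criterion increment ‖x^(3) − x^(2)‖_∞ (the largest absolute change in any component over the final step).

0.075

Iteration 1:
  α = (0 - (-4)·1.000 - (3)·1.000) / (9) = 0.111
  β = (5 - (1)·0.111 - (1)·1.000) / (3) = 1.296
  γ = (10 - (-4)·0.111 - (-1)·1.296) / (6) = 1.957
Iteration 2:
  α = (0 - (-4)·1.296 - (3)·1.957) / (9) = -0.076
  β = (5 - (1)·-0.076 - (1)·1.957) / (3) = 1.040
  γ = (10 - (-4)·-0.076 - (-1)·1.040) / (6) = 1.789
Iteration 3:
  α = (0 - (-4)·1.040 - (3)·1.789) / (9) = -0.134
  β = (5 - (1)·-0.134 - (1)·1.789) / (3) = 1.115
  γ = (10 - (-4)·-0.134 - (-1)·1.115) / (6) = 1.763
Change: (-0.058, 0.075, -0.026) → max |·| = 0.075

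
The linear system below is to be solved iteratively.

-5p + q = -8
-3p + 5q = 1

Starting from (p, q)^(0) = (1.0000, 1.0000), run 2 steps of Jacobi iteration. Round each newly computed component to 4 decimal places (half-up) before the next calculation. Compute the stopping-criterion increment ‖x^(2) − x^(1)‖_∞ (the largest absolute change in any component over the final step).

0.4800

Iteration 1:
  p = (-8 - (1)·1.0000) / (-5) = 1.8000
  q = (1 - (-3)·1.0000) / (5) = 0.8000
Iteration 2:
  p = (-8 - (1)·0.8000) / (-5) = 1.7600
  q = (1 - (-3)·1.8000) / (5) = 1.2800
Change: (-0.0400, 0.4800) → max |·| = 0.4800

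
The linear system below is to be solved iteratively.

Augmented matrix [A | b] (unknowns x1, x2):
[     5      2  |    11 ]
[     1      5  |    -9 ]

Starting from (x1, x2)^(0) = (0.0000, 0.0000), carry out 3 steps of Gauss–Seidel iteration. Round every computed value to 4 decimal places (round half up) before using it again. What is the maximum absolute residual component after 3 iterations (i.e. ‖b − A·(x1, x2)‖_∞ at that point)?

Iteration 1:
  x1 = (11 - (2)·0.0000) / (5) = 2.2000
  x2 = (-9 - (1)·2.2000) / (5) = -2.2400
Iteration 2:
  x1 = (11 - (2)·-2.2400) / (5) = 3.0960
  x2 = (-9 - (1)·3.0960) / (5) = -2.4192
Iteration 3:
  x1 = (11 - (2)·-2.4192) / (5) = 3.1677
  x2 = (-9 - (1)·3.1677) / (5) = -2.4335
Residual b − A·x = (0.0285, -0.0002); ∞-norm = 0.0285

0.0285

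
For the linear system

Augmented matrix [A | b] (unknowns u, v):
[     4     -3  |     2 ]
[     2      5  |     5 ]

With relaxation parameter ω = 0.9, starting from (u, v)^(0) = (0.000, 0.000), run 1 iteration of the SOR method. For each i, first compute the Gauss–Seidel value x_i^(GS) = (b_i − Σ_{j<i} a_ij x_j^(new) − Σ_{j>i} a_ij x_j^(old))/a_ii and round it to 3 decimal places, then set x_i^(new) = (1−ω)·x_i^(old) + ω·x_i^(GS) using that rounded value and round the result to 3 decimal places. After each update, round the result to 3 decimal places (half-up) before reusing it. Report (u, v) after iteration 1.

(0.450, 0.738)

Iteration 1:
  u: GS value = (2 - (-3)·0.000) / (4) = 0.500;  u ← (1−ω)·0.000 + ω·0.500 = 0.450
  v: GS value = (5 - (2)·0.450) / (5) = 0.820;  v ← (1−ω)·0.000 + ω·0.820 = 0.738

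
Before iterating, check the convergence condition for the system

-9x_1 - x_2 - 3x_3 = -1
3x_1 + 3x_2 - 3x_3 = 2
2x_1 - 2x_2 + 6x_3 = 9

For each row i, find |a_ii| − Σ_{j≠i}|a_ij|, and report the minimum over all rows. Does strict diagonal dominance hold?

row 1: |-9| − (1+3) = 5
row 2: |3| − (3+3) = -3
row 3: |6| − (2+2) = 2
minimum over rows = -3 → not strictly diagonally dominant

-3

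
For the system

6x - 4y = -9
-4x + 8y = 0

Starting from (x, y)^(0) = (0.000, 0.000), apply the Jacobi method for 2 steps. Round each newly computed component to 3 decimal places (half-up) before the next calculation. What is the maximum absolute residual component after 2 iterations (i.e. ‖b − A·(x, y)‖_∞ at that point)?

3.000

Iteration 1:
  x = (-9 - (-4)·0.000) / (6) = -1.500
  y = (0 - (-4)·0.000) / (8) = 0.000
Iteration 2:
  x = (-9 - (-4)·0.000) / (6) = -1.500
  y = (0 - (-4)·-1.500) / (8) = -0.750
Residual b − A·x = (-3.000, 0.000); ∞-norm = 3.000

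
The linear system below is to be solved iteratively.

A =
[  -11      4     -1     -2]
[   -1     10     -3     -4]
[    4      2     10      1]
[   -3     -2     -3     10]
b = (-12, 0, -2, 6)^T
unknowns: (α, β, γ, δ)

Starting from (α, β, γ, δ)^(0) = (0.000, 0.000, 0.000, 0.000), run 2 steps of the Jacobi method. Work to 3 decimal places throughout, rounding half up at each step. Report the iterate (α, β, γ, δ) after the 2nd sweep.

Iteration 1:
  α = (-12 - (4)·0.000 - (-1)·0.000 - (-2)·0.000) / (-11) = 1.091
  β = (0 - (-1)·0.000 - (-3)·0.000 - (-4)·0.000) / (10) = 0.000
  γ = (-2 - (4)·0.000 - (2)·0.000 - (1)·0.000) / (10) = -0.200
  δ = (6 - (-3)·0.000 - (-2)·0.000 - (-3)·0.000) / (10) = 0.600
Iteration 2:
  α = (-12 - (4)·0.000 - (-1)·-0.200 - (-2)·0.600) / (-11) = 1.000
  β = (0 - (-1)·1.091 - (-3)·-0.200 - (-4)·0.600) / (10) = 0.289
  γ = (-2 - (4)·1.091 - (2)·0.000 - (1)·0.600) / (10) = -0.696
  δ = (6 - (-3)·1.091 - (-2)·0.000 - (-3)·-0.200) / (10) = 0.867

(1.000, 0.289, -0.696, 0.867)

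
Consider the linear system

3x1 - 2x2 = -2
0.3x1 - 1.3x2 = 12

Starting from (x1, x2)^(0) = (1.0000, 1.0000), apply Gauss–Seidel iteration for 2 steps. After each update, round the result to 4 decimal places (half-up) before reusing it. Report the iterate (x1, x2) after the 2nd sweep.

(-6.8205, -10.8047)

Iteration 1:
  x1 = (-2 - (-2)·1.0000) / (3) = 0.0000
  x2 = (12 - (0.3)·0.0000) / (-1.3) = -9.2308
Iteration 2:
  x1 = (-2 - (-2)·-9.2308) / (3) = -6.8205
  x2 = (12 - (0.3)·-6.8205) / (-1.3) = -10.8047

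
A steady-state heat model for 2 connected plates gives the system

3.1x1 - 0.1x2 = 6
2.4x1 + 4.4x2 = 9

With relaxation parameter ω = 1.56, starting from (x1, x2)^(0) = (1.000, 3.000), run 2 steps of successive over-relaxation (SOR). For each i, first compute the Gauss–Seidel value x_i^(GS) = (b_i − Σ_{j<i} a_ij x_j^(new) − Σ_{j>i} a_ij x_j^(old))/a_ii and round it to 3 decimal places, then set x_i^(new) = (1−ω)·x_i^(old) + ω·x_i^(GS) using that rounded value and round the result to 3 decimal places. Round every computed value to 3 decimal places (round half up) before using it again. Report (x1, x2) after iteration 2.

(1.523, 2.293)

Iteration 1:
  x1: GS value = (6 - (-0.1)·3.000) / (3.1) = 2.032;  x1 ← (1−ω)·1.000 + ω·2.032 = 2.610
  x2: GS value = (9 - (2.4)·2.610) / (4.4) = 0.622;  x2 ← (1−ω)·3.000 + ω·0.622 = -0.710
Iteration 2:
  x1: GS value = (6 - (-0.1)·-0.710) / (3.1) = 1.913;  x1 ← (1−ω)·2.610 + ω·1.913 = 1.523
  x2: GS value = (9 - (2.4)·1.523) / (4.4) = 1.215;  x2 ← (1−ω)·-0.710 + ω·1.215 = 2.293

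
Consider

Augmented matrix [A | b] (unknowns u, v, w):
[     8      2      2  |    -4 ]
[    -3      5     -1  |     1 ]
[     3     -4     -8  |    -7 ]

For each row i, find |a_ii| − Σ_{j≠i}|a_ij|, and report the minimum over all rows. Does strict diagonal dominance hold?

row 1: |8| − (2+2) = 4
row 2: |5| − (3+1) = 1
row 3: |-8| − (3+4) = 1
minimum over rows = 1 → strictly diagonally dominant (convergence guaranteed)

1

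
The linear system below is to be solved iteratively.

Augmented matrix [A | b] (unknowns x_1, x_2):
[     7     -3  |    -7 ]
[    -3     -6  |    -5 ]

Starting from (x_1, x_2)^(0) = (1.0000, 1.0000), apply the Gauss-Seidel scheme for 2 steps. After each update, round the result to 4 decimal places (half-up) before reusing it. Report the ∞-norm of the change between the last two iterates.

Iteration 1:
  x_1 = (-7 - (-3)·1.0000) / (7) = -0.5714
  x_2 = (-5 - (-3)·-0.5714) / (-6) = 1.1190
Iteration 2:
  x_1 = (-7 - (-3)·1.1190) / (7) = -0.5204
  x_2 = (-5 - (-3)·-0.5204) / (-6) = 1.0935
Change: (0.0510, -0.0255) → max |·| = 0.0510

0.0510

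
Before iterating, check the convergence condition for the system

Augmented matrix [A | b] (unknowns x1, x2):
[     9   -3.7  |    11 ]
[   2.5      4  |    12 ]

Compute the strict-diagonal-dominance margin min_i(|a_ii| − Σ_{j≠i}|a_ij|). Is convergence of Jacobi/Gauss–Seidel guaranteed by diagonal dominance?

row 1: |9| − (3.7) = 5.3
row 2: |4| − (2.5) = 1.5
minimum over rows = 1.5 → strictly diagonally dominant (convergence guaranteed)

1.5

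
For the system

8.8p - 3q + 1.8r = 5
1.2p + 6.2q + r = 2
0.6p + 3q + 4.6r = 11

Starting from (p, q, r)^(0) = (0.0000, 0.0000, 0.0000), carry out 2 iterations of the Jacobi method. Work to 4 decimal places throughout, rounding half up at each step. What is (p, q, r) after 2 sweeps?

Iteration 1:
  p = (5 - (-3)·0.0000 - (1.8)·0.0000) / (8.8) = 0.5682
  q = (2 - (1.2)·0.0000 - (1)·0.0000) / (6.2) = 0.3226
  r = (11 - (0.6)·0.0000 - (3)·0.0000) / (4.6) = 2.3913
Iteration 2:
  p = (5 - (-3)·0.3226 - (1.8)·2.3913) / (8.8) = 0.1890
  q = (2 - (1.2)·0.5682 - (1)·2.3913) / (6.2) = -0.1731
  r = (11 - (0.6)·0.5682 - (3)·0.3226) / (4.6) = 2.1068

(0.1890, -0.1731, 2.1068)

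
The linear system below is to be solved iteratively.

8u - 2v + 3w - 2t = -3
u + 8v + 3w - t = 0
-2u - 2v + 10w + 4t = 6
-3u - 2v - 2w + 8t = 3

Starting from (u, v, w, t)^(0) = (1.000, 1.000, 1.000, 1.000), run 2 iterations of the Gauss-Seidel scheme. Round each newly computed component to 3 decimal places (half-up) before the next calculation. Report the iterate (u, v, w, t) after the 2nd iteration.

Iteration 1:
  u = (-3 - (-2)·1.000 - (3)·1.000 - (-2)·1.000) / (8) = -0.250
  v = (0 - (1)·-0.250 - (3)·1.000 - (-1)·1.000) / (8) = -0.219
  w = (6 - (-2)·-0.250 - (-2)·-0.219 - (4)·1.000) / (10) = 0.106
  t = (3 - (-3)·-0.250 - (-2)·-0.219 - (-2)·0.106) / (8) = 0.253
Iteration 2:
  u = (-3 - (-2)·-0.219 - (3)·0.106 - (-2)·0.253) / (8) = -0.406
  v = (0 - (1)·-0.406 - (3)·0.106 - (-1)·0.253) / (8) = 0.043
  w = (6 - (-2)·-0.406 - (-2)·0.043 - (4)·0.253) / (10) = 0.426
  t = (3 - (-3)·-0.406 - (-2)·0.043 - (-2)·0.426) / (8) = 0.340

(-0.406, 0.043, 0.426, 0.340)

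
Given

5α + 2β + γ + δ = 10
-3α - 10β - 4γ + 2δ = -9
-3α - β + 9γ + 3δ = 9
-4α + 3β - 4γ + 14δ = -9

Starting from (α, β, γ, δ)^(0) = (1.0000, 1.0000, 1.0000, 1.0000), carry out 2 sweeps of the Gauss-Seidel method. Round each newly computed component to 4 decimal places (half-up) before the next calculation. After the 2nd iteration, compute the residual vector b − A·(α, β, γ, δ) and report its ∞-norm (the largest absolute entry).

Iteration 1:
  α = (10 - (2)·1.0000 - (1)·1.0000 - (1)·1.0000) / (5) = 1.2000
  β = (-9 - (-3)·1.2000 - (-4)·1.0000 - (2)·1.0000) / (-10) = 0.3400
  γ = (9 - (-3)·1.2000 - (-1)·0.3400 - (3)·1.0000) / (9) = 1.1044
  δ = (-9 - (-4)·1.2000 - (3)·0.3400 - (-4)·1.1044) / (14) = -0.0573
Iteration 2:
  α = (10 - (2)·0.3400 - (1)·1.1044 - (1)·-0.0573) / (5) = 1.6546
  β = (-9 - (-3)·1.6546 - (-4)·1.1044 - (2)·-0.0573) / (-10) = -0.0496
  γ = (9 - (-3)·1.6546 - (-1)·-0.0496 - (3)·-0.0573) / (9) = 1.5651
  δ = (-9 - (-4)·1.6546 - (3)·-0.0496 - (-4)·1.5651) / (14) = 0.2877
Residual b − A·x = (-0.0266, 1.1528, -1.0348, -0.0002); ∞-norm = 1.1528

1.1528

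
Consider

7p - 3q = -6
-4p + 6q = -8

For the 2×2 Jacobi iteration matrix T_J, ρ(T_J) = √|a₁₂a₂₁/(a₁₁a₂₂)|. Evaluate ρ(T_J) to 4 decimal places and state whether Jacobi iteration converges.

0.5345

a₁₂a₂₁/(a₁₁a₂₂) = (-3)·(-4) / ((7)·(6)) = 0.285714
ρ = √|0.285714| = √0.285714 = 0.5345
ρ < 1, so Jacobi converges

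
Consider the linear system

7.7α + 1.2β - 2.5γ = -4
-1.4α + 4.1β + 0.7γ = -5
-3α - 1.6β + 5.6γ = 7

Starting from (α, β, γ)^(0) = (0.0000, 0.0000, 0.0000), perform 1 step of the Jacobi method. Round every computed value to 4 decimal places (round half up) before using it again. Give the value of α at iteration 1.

Iteration 1:
  α = (-4 - (1.2)·0.0000 - (-2.5)·0.0000) / (7.7) = -0.5195
  β = (-5 - (-1.4)·0.0000 - (0.7)·0.0000) / (4.1) = -1.2195
  γ = (7 - (-3)·0.0000 - (-1.6)·0.0000) / (5.6) = 1.2500

-0.5195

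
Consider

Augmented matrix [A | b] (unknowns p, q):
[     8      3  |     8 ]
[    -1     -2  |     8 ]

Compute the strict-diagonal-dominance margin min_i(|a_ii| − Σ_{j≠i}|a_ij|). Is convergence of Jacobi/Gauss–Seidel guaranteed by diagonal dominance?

1

row 1: |8| − (3) = 5
row 2: |-2| − (1) = 1
minimum over rows = 1 → strictly diagonally dominant (convergence guaranteed)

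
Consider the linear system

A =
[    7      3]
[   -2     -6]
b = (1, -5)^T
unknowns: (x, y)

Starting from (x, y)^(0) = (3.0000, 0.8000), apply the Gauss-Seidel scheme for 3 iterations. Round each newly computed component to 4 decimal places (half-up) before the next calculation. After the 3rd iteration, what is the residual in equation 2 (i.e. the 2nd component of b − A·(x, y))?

Iteration 1:
  x = (1 - (3)·0.8000) / (7) = -0.2000
  y = (-5 - (-2)·-0.2000) / (-6) = 0.9000
Iteration 2:
  x = (1 - (3)·0.9000) / (7) = -0.2429
  y = (-5 - (-2)·-0.2429) / (-6) = 0.9143
Iteration 3:
  x = (1 - (3)·0.9143) / (7) = -0.2490
  y = (-5 - (-2)·-0.2490) / (-6) = 0.9163
Residual b − A·x = (-0.0059, -0.0002)

-0.0002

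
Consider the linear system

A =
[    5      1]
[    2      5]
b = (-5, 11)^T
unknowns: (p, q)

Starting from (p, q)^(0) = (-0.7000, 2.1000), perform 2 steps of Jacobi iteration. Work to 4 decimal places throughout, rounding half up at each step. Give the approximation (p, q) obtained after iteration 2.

Iteration 1:
  p = (-5 - (1)·2.1000) / (5) = -1.4200
  q = (11 - (2)·-0.7000) / (5) = 2.4800
Iteration 2:
  p = (-5 - (1)·2.4800) / (5) = -1.4960
  q = (11 - (2)·-1.4200) / (5) = 2.7680

(-1.4960, 2.7680)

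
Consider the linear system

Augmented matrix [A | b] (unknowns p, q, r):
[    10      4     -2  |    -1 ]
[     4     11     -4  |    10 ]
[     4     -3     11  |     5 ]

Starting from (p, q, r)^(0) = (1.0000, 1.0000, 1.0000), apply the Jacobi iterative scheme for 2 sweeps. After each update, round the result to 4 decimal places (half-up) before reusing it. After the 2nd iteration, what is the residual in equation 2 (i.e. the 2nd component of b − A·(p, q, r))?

2.1556

Iteration 1:
  p = (-1 - (4)·1.0000 - (-2)·1.0000) / (10) = -0.3000
  q = (10 - (4)·1.0000 - (-4)·1.0000) / (11) = 0.9091
  r = (5 - (4)·1.0000 - (-3)·1.0000) / (11) = 0.3636
Iteration 2:
  p = (-1 - (4)·0.9091 - (-2)·0.3636) / (10) = -0.3909
  q = (10 - (4)·-0.3000 - (-4)·0.3636) / (11) = 1.1504
  r = (5 - (4)·-0.3000 - (-3)·0.9091) / (11) = 0.8116
Residual b − A·x = (-0.0694, 2.1556, 1.0872)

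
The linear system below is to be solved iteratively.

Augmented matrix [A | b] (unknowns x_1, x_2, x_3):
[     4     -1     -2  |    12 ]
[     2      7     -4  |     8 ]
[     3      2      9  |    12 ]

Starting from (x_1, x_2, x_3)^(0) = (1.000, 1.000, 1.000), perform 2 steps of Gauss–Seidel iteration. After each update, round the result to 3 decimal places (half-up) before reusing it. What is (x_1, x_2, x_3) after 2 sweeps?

(3.131, 0.214, 0.242)

Iteration 1:
  x_1 = (12 - (-1)·1.000 - (-2)·1.000) / (4) = 3.750
  x_2 = (8 - (2)·3.750 - (-4)·1.000) / (7) = 0.643
  x_3 = (12 - (3)·3.750 - (2)·0.643) / (9) = -0.060
Iteration 2:
  x_1 = (12 - (-1)·0.643 - (-2)·-0.060) / (4) = 3.131
  x_2 = (8 - (2)·3.131 - (-4)·-0.060) / (7) = 0.214
  x_3 = (12 - (3)·3.131 - (2)·0.214) / (9) = 0.242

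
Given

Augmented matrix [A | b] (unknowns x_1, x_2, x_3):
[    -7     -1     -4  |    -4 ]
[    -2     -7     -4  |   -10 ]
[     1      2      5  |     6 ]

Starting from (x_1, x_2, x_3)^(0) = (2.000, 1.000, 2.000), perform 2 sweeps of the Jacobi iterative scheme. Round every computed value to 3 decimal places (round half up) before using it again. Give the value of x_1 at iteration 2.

Iteration 1:
  x_1 = (-4 - (-1)·1.000 - (-4)·2.000) / (-7) = -0.714
  x_2 = (-10 - (-2)·2.000 - (-4)·2.000) / (-7) = -0.286
  x_3 = (6 - (1)·2.000 - (2)·1.000) / (5) = 0.400
Iteration 2:
  x_1 = (-4 - (-1)·-0.286 - (-4)·0.400) / (-7) = 0.384
  x_2 = (-10 - (-2)·-0.714 - (-4)·0.400) / (-7) = 1.404
  x_3 = (6 - (1)·-0.714 - (2)·-0.286) / (5) = 1.457

0.384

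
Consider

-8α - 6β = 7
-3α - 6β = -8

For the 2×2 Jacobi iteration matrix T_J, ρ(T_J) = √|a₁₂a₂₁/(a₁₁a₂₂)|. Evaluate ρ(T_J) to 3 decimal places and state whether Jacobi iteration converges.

a₁₂a₂₁/(a₁₁a₂₂) = (-6)·(-3) / ((-8)·(-6)) = 0.375000
ρ = √|0.375000| = √0.375000 = 0.612
ρ < 1, so Jacobi converges

0.612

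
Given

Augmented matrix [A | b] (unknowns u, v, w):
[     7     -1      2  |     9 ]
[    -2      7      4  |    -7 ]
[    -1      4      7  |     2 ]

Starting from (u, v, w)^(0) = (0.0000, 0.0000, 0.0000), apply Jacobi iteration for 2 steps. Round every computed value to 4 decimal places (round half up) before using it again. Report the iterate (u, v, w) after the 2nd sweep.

(1.0612, -0.7959, 1.0408)

Iteration 1:
  u = (9 - (-1)·0.0000 - (2)·0.0000) / (7) = 1.2857
  v = (-7 - (-2)·0.0000 - (4)·0.0000) / (7) = -1.0000
  w = (2 - (-1)·0.0000 - (4)·0.0000) / (7) = 0.2857
Iteration 2:
  u = (9 - (-1)·-1.0000 - (2)·0.2857) / (7) = 1.0612
  v = (-7 - (-2)·1.2857 - (4)·0.2857) / (7) = -0.7959
  w = (2 - (-1)·1.2857 - (4)·-1.0000) / (7) = 1.0408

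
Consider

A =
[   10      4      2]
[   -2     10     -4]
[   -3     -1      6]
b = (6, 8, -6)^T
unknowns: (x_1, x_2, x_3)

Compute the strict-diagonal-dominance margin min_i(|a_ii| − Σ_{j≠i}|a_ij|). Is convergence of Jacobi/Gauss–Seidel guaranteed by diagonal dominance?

2

row 1: |10| − (4+2) = 4
row 2: |10| − (2+4) = 4
row 3: |6| − (3+1) = 2
minimum over rows = 2 → strictly diagonally dominant (convergence guaranteed)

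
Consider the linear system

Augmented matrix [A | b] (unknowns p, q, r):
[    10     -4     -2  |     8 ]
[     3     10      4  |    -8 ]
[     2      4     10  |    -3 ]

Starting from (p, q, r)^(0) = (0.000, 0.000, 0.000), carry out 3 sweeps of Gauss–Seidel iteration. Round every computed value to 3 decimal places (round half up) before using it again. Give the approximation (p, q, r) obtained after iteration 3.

(0.439, -0.925, -0.018)

Iteration 1:
  p = (8 - (-4)·0.000 - (-2)·0.000) / (10) = 0.800
  q = (-8 - (3)·0.800 - (4)·0.000) / (10) = -1.040
  r = (-3 - (2)·0.800 - (4)·-1.040) / (10) = -0.044
Iteration 2:
  p = (8 - (-4)·-1.040 - (-2)·-0.044) / (10) = 0.375
  q = (-8 - (3)·0.375 - (4)·-0.044) / (10) = -0.895
  r = (-3 - (2)·0.375 - (4)·-0.895) / (10) = -0.017
Iteration 3:
  p = (8 - (-4)·-0.895 - (-2)·-0.017) / (10) = 0.439
  q = (-8 - (3)·0.439 - (4)·-0.017) / (10) = -0.925
  r = (-3 - (2)·0.439 - (4)·-0.925) / (10) = -0.018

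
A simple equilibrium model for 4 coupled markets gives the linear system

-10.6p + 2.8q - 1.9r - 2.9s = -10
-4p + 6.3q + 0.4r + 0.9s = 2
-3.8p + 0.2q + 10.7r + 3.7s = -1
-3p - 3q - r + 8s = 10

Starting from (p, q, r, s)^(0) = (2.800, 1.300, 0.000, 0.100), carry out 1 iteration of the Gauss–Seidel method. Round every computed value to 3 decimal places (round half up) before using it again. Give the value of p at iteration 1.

Iteration 1:
  p = (-10 - (2.8)·1.300 - (-1.9)·0.000 - (-2.9)·0.100) / (-10.6) = 1.259
  q = (2 - (-4)·1.259 - (0.4)·0.000 - (0.9)·0.100) / (6.3) = 1.103
  r = (-1 - (-3.8)·1.259 - (0.2)·1.103 - (3.7)·0.100) / (10.7) = 0.298
  s = (10 - (-3)·1.259 - (-3)·1.103 - (-1)·0.298) / (8) = 2.173

1.259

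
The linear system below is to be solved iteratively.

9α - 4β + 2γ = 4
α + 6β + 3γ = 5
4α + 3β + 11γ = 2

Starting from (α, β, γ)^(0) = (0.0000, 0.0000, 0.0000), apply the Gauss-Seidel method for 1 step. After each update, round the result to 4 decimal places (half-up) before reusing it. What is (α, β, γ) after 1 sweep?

(0.4444, 0.7593, -0.1869)

Iteration 1:
  α = (4 - (-4)·0.0000 - (2)·0.0000) / (9) = 0.4444
  β = (5 - (1)·0.4444 - (3)·0.0000) / (6) = 0.7593
  γ = (2 - (4)·0.4444 - (3)·0.7593) / (11) = -0.1869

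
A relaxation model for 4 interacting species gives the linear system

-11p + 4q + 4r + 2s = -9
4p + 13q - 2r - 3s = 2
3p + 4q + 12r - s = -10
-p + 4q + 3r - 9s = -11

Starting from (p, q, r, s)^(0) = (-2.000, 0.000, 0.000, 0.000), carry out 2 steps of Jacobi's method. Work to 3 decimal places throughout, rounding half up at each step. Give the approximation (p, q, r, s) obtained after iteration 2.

(1.239, 0.184, -1.174, 1.362)

Iteration 1:
  p = (-9 - (4)·0.000 - (4)·0.000 - (2)·0.000) / (-11) = 0.818
  q = (2 - (4)·-2.000 - (-2)·0.000 - (-3)·0.000) / (13) = 0.769
  r = (-10 - (3)·-2.000 - (4)·0.000 - (-1)·0.000) / (12) = -0.333
  s = (-11 - (-1)·-2.000 - (4)·0.000 - (3)·0.000) / (-9) = 1.444
Iteration 2:
  p = (-9 - (4)·0.769 - (4)·-0.333 - (2)·1.444) / (-11) = 1.239
  q = (2 - (4)·0.818 - (-2)·-0.333 - (-3)·1.444) / (13) = 0.184
  r = (-10 - (3)·0.818 - (4)·0.769 - (-1)·1.444) / (12) = -1.174
  s = (-11 - (-1)·0.818 - (4)·0.769 - (3)·-0.333) / (-9) = 1.362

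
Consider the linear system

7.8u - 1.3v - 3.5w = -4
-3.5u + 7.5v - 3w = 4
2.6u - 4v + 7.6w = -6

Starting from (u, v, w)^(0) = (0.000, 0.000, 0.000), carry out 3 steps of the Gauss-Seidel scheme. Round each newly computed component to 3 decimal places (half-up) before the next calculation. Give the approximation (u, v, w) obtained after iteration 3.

Iteration 1:
  u = (-4 - (-1.3)·0.000 - (-3.5)·0.000) / (7.8) = -0.513
  v = (4 - (-3.5)·-0.513 - (-3)·0.000) / (7.5) = 0.294
  w = (-6 - (2.6)·-0.513 - (-4)·0.294) / (7.6) = -0.459
Iteration 2:
  u = (-4 - (-1.3)·0.294 - (-3.5)·-0.459) / (7.8) = -0.670
  v = (4 - (-3.5)·-0.670 - (-3)·-0.459) / (7.5) = 0.037
  w = (-6 - (2.6)·-0.670 - (-4)·0.037) / (7.6) = -0.541
Iteration 3:
  u = (-4 - (-1.3)·0.037 - (-3.5)·-0.541) / (7.8) = -0.749
  v = (4 - (-3.5)·-0.749 - (-3)·-0.541) / (7.5) = -0.033
  w = (-6 - (2.6)·-0.749 - (-4)·-0.033) / (7.6) = -0.551

(-0.749, -0.033, -0.551)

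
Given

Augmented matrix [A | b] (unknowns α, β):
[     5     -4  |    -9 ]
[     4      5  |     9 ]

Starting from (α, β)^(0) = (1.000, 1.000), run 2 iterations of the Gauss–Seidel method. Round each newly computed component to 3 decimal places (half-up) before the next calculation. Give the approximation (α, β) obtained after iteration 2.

(0.280, 1.576)

Iteration 1:
  α = (-9 - (-4)·1.000) / (5) = -1.000
  β = (9 - (4)·-1.000) / (5) = 2.600
Iteration 2:
  α = (-9 - (-4)·2.600) / (5) = 0.280
  β = (9 - (4)·0.280) / (5) = 1.576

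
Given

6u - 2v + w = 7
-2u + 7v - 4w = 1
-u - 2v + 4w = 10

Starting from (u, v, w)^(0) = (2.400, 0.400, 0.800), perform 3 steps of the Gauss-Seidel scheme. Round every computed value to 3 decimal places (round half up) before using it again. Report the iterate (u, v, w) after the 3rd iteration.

Iteration 1:
  u = (7 - (-2)·0.400 - (1)·0.800) / (6) = 1.167
  v = (1 - (-2)·1.167 - (-4)·0.800) / (7) = 0.933
  w = (10 - (-1)·1.167 - (-2)·0.933) / (4) = 3.258
Iteration 2:
  u = (7 - (-2)·0.933 - (1)·3.258) / (6) = 0.935
  v = (1 - (-2)·0.935 - (-4)·3.258) / (7) = 2.272
  w = (10 - (-1)·0.935 - (-2)·2.272) / (4) = 3.870
Iteration 3:
  u = (7 - (-2)·2.272 - (1)·3.870) / (6) = 1.279
  v = (1 - (-2)·1.279 - (-4)·3.870) / (7) = 2.720
  w = (10 - (-1)·1.279 - (-2)·2.720) / (4) = 4.180

(1.279, 2.720, 4.180)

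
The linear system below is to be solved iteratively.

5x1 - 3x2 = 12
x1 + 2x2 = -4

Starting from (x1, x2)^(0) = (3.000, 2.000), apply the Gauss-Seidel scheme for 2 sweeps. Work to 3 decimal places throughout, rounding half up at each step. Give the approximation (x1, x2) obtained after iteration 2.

(0.120, -2.060)

Iteration 1:
  x1 = (12 - (-3)·2.000) / (5) = 3.600
  x2 = (-4 - (1)·3.600) / (2) = -3.800
Iteration 2:
  x1 = (12 - (-3)·-3.800) / (5) = 0.120
  x2 = (-4 - (1)·0.120) / (2) = -2.060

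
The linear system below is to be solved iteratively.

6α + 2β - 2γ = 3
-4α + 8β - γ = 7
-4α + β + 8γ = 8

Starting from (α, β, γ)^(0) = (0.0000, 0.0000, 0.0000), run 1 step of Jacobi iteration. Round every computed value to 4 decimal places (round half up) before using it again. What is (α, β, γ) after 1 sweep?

Iteration 1:
  α = (3 - (2)·0.0000 - (-2)·0.0000) / (6) = 0.5000
  β = (7 - (-4)·0.0000 - (-1)·0.0000) / (8) = 0.8750
  γ = (8 - (-4)·0.0000 - (1)·0.0000) / (8) = 1.0000

(0.5000, 0.8750, 1.0000)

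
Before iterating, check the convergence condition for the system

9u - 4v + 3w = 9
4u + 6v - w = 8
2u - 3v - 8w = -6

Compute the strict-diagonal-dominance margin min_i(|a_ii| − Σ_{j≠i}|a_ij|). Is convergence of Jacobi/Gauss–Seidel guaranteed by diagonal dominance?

1

row 1: |9| − (4+3) = 2
row 2: |6| − (4+1) = 1
row 3: |-8| − (2+3) = 3
minimum over rows = 1 → strictly diagonally dominant (convergence guaranteed)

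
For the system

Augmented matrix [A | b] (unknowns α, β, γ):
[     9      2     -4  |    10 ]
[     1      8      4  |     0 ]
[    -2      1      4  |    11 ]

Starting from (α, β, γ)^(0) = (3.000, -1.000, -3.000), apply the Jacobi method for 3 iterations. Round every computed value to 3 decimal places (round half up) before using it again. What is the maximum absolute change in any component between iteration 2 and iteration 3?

Iteration 1:
  α = (10 - (2)·-1.000 - (-4)·-3.000) / (9) = 0.000
  β = (0 - (1)·3.000 - (4)·-3.000) / (8) = 1.125
  γ = (11 - (-2)·3.000 - (1)·-1.000) / (4) = 4.500
Iteration 2:
  α = (10 - (2)·1.125 - (-4)·4.500) / (9) = 2.861
  β = (0 - (1)·0.000 - (4)·4.500) / (8) = -2.250
  γ = (11 - (-2)·0.000 - (1)·1.125) / (4) = 2.469
Iteration 3:
  α = (10 - (2)·-2.250 - (-4)·2.469) / (9) = 2.708
  β = (0 - (1)·2.861 - (4)·2.469) / (8) = -1.592
  γ = (11 - (-2)·2.861 - (1)·-2.250) / (4) = 4.743
Change: (-0.153, 0.658, 2.274) → max |·| = 2.274

2.274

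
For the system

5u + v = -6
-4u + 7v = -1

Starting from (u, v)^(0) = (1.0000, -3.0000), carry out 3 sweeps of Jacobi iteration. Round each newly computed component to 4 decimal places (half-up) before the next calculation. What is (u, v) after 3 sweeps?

Iteration 1:
  u = (-6 - (1)·-3.0000) / (5) = -0.6000
  v = (-1 - (-4)·1.0000) / (7) = 0.4286
Iteration 2:
  u = (-6 - (1)·0.4286) / (5) = -1.2857
  v = (-1 - (-4)·-0.6000) / (7) = -0.4857
Iteration 3:
  u = (-6 - (1)·-0.4857) / (5) = -1.1029
  v = (-1 - (-4)·-1.2857) / (7) = -0.8775

(-1.1029, -0.8775)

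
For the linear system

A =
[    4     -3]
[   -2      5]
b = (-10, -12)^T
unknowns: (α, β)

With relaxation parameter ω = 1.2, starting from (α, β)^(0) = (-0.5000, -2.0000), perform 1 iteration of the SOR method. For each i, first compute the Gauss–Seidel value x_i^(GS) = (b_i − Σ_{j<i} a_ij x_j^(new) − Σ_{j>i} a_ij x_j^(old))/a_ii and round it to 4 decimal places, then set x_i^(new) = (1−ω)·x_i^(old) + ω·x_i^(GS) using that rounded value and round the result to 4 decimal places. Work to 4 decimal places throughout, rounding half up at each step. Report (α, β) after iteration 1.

(-4.7000, -4.7360)

Iteration 1:
  α: GS value = (-10 - (-3)·-2.0000) / (4) = -4.0000;  α ← (1−ω)·-0.5000 + ω·-4.0000 = -4.7000
  β: GS value = (-12 - (-2)·-4.7000) / (5) = -4.2800;  β ← (1−ω)·-2.0000 + ω·-4.2800 = -4.7360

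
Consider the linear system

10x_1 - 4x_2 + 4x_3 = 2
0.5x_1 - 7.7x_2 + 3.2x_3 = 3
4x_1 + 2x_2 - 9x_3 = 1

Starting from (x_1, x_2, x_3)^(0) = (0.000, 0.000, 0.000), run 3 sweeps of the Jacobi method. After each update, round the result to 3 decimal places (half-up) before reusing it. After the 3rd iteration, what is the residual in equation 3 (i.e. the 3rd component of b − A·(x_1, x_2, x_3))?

0.068

Iteration 1:
  x_1 = (2 - (-4)·0.000 - (4)·0.000) / (10) = 0.200
  x_2 = (3 - (0.5)·0.000 - (3.2)·0.000) / (-7.7) = -0.390
  x_3 = (1 - (4)·0.000 - (2)·0.000) / (-9) = -0.111
Iteration 2:
  x_1 = (2 - (-4)·-0.390 - (4)·-0.111) / (10) = 0.088
  x_2 = (3 - (0.5)·0.200 - (3.2)·-0.111) / (-7.7) = -0.423
  x_3 = (1 - (4)·0.200 - (2)·-0.390) / (-9) = -0.109
Iteration 3:
  x_1 = (2 - (-4)·-0.423 - (4)·-0.109) / (10) = 0.074
  x_2 = (3 - (0.5)·0.088 - (3.2)·-0.109) / (-7.7) = -0.429
  x_3 = (1 - (4)·0.088 - (2)·-0.423) / (-9) = -0.166
Residual b − A·x = (0.208, 0.191, 0.068)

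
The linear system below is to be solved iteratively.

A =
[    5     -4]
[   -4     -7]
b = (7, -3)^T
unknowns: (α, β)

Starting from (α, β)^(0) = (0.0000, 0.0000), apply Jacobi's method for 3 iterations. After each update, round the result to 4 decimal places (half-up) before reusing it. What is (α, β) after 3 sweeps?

Iteration 1:
  α = (7 - (-4)·0.0000) / (5) = 1.4000
  β = (-3 - (-4)·0.0000) / (-7) = 0.4286
Iteration 2:
  α = (7 - (-4)·0.4286) / (5) = 1.7429
  β = (-3 - (-4)·1.4000) / (-7) = -0.3714
Iteration 3:
  α = (7 - (-4)·-0.3714) / (5) = 1.1029
  β = (-3 - (-4)·1.7429) / (-7) = -0.5674

(1.1029, -0.5674)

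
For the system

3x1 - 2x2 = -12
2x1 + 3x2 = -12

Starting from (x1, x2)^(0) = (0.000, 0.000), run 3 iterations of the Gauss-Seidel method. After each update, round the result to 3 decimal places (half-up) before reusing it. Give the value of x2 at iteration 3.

Iteration 1:
  x1 = (-12 - (-2)·0.000) / (3) = -4.000
  x2 = (-12 - (2)·-4.000) / (3) = -1.333
Iteration 2:
  x1 = (-12 - (-2)·-1.333) / (3) = -4.889
  x2 = (-12 - (2)·-4.889) / (3) = -0.741
Iteration 3:
  x1 = (-12 - (-2)·-0.741) / (3) = -4.494
  x2 = (-12 - (2)·-4.494) / (3) = -1.004

-1.004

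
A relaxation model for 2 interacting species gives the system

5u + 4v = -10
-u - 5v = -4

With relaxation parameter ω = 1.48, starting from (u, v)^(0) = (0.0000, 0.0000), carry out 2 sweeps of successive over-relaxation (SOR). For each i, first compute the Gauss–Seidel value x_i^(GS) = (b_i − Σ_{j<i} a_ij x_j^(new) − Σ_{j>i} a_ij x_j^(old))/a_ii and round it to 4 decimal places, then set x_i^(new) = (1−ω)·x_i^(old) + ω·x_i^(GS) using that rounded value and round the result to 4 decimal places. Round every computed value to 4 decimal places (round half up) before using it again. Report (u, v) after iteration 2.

Iteration 1:
  u: GS value = (-10 - (4)·0.0000) / (5) = -2.0000;  u ← (1−ω)·0.0000 + ω·-2.0000 = -2.9600
  v: GS value = (-4 - (-1)·-2.9600) / (-5) = 1.3920;  v ← (1−ω)·0.0000 + ω·1.3920 = 2.0602
Iteration 2:
  u: GS value = (-10 - (4)·2.0602) / (5) = -3.6482;  u ← (1−ω)·-2.9600 + ω·-3.6482 = -3.9785
  v: GS value = (-4 - (-1)·-3.9785) / (-5) = 1.5957;  v ← (1−ω)·2.0602 + ω·1.5957 = 1.3727

(-3.9785, 1.3727)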